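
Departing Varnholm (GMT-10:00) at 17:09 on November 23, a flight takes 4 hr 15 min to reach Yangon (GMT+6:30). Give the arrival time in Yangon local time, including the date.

13:54 on November 24

Yangon is 16:30 ahead of Varnholm.
After 4 hours and 15 minutes it is 21:24 in Varnholm.
Shift by the zone difference: 21:24 + 16:30 = 13:54 on Nov 24 in Yangon.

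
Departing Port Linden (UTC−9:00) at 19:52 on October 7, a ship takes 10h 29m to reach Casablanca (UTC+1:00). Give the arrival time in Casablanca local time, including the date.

Convert departure to UTC: 19:52 + 9:00 = 04:52 UTC on Oct 8.
Add 10 hours and 29 minutes travel time → 15:21 UTC.
Casablanca is UTC+1:00, so local arrival = 15:21 + 1:00 = 16:21 on Oct 8.

16:21 on October 8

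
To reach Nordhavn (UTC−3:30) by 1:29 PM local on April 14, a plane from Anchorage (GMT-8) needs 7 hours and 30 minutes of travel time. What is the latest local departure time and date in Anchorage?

1:29 AM on April 14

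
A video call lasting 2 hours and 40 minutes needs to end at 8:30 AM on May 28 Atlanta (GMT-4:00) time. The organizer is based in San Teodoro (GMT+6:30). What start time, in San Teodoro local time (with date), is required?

Target end time in UTC: 8:30 AM + 4:00 = 12:30 PM on May 28.
Subtract 2 hours and 40 minutes → start 9:50 AM UTC on May 28.
San Teodoro is UTC+6:30: 9:50 AM + 6:30 = 4:20 PM on May 28.

4:20 PM on May 28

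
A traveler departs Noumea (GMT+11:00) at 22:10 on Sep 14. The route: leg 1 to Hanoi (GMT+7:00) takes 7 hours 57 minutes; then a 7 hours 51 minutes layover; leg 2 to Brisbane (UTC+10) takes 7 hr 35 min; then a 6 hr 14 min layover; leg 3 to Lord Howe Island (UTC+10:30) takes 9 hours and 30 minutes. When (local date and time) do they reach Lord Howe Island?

12:47 on September 16

Convert departure to UTC: 22:10 − 11:00 = 11:10 UTC on Sep 14.
Add 7 hours and 57 minutes leg 1 → 19:07 UTC.
Add 7 hours and 51 minutes layover in Hanoi → 02:58 UTC (Sep 15).
Add 7 hours 35 minutes leg 2 → 10:33 UTC.
Add 6 hours 14 minutes layover in Brisbane → 16:47 UTC.
Add 9 hours and 30 minutes leg 3 → 02:17 UTC (Sep 16).
Lord Howe Island is UTC+10:30, so local arrival = 02:17 + 10:30 = 12:47 on Sep 16.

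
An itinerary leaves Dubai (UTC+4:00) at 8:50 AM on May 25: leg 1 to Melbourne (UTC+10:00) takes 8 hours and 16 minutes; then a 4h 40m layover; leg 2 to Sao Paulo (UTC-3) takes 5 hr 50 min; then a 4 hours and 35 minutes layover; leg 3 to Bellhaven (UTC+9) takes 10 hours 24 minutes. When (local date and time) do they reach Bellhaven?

11:35 PM on May 26

Convert departure to UTC: 8:50 AM − 4:00 = 4:50 AM UTC on May 25.
Add 8 hours 16 minutes leg 1 → 1:06 PM UTC.
Add 4 hours and 40 minutes layover in Melbourne → 5:46 PM UTC.
Add 5 hours and 50 minutes leg 2 → 11:36 PM UTC.
Add 4 hours and 35 minutes layover in Sao Paulo → 4:11 AM UTC (May 26).
Add 10 hours and 24 minutes leg 3 → 2:35 PM UTC.
Bellhaven is UTC+9:00, so local arrival = 2:35 PM + 9:00 = 11:35 PM on May 26.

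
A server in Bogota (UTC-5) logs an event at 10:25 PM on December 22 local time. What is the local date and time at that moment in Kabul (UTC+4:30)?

7:55 AM on December 23

In UTC: 10:25 PM + 5:00 = 3:25 AM on Dec 23.
Kabul is UTC+4:30: 3:25 AM + 4:30 = 7:55 AM on Dec 23.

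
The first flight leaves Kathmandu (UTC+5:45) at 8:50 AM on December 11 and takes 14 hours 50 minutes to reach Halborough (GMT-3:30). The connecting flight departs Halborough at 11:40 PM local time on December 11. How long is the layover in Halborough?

9 hours 15 minutes

Convert departure to UTC: 8:50 AM − 5:45 = 3:05 AM UTC on Dec 11.
Add 14 hours 50 minutes flight time → 5:55 PM UTC.
Halborough is UTC−3:30, so local arrival = 5:55 PM − 3:30 = 2:25 PM on Dec 11.
Layover = 11:40 PM − 2:25 PM = 9 hours 15 minutes.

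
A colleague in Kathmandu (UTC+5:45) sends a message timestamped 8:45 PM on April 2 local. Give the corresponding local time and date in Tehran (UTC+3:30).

6:30 PM on April 2

Tehran is 2:15 behind Kathmandu.
Shift by the zone difference: 8:45 PM − 2:15 = 6:30 PM on Apr 2 in Tehran.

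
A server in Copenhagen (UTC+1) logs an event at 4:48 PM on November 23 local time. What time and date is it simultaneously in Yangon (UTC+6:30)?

10:18 PM on Nov 23

In UTC: 4:48 PM − 1:00 = 3:48 PM on Nov 23.
Yangon is UTC+6:30: 3:48 PM + 6:30 = 10:18 PM on Nov 23.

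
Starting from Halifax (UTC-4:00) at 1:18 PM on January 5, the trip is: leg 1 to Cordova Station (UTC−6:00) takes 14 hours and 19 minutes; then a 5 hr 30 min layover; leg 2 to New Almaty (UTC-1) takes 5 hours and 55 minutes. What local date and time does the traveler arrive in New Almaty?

Convert departure to UTC: 1:18 PM + 4:00 = 5:18 PM UTC on Jan 5.
Add 14 hours 19 minutes leg 1 → 7:37 AM UTC (Jan 6).
Add 5 hours 30 minutes layover in Cordova Station → 1:07 PM UTC.
Add 5 hours 55 minutes leg 2 → 7:02 PM UTC.
New Almaty is UTC−1:00, so local arrival = 7:02 PM − 1:00 = 6:02 PM on Jan 6.

6:02 PM on January 6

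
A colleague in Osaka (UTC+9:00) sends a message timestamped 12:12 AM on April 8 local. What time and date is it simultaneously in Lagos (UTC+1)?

4:12 PM on Apr 7

In UTC: 12:12 AM − 9:00 = 3:12 PM on Apr 7.
Lagos is UTC+1:00: 3:12 PM + 1:00 = 4:12 PM on Apr 7.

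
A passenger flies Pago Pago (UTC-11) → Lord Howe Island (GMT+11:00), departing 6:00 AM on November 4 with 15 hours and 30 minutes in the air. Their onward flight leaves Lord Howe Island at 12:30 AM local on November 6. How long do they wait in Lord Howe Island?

5 hours

Convert departure to UTC: 6:00 AM + 11:00 = 5:00 PM UTC on Nov 4.
Add 15 hours 30 minutes flight time → 8:30 AM UTC (Nov 5).
Lord Howe Island is UTC+11:00, so local arrival = 8:30 AM + 11:00 = 7:30 PM on Nov 5.
Layover = 12:30 AM − 7:30 PM (+1 day) = 5 hours.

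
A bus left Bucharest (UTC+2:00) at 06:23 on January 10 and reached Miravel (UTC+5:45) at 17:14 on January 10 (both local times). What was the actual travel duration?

7 hours 6 minutes

Departure in UTC: 06:23 − 2:00 = 04:23 on Jan 10.
Arrival in UTC: 17:14 − 5:45 = 11:29 on Jan 10.
Elapsed = 11:29 − 04:23 = 7 hours 6 minutes.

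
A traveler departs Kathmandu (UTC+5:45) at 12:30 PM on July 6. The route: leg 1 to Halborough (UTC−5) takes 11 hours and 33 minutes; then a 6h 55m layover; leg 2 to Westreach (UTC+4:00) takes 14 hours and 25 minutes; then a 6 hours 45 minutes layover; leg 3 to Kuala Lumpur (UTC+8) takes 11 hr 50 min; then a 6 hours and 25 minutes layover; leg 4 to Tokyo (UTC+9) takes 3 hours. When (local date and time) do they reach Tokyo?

4:38 AM on Jul 9

Convert departure to UTC: 12:30 PM − 5:45 = 6:45 AM UTC on Jul 6.
Add 11 hours 33 minutes leg 1 → 6:18 PM UTC.
Add 6 hours 55 minutes layover in Halborough → 1:13 AM UTC (Jul 7).
Add 14 hours 25 minutes leg 2 → 3:38 PM UTC.
Add 6 hours and 45 minutes layover in Westreach → 10:23 PM UTC.
Add 11 hours 50 minutes leg 3 → 10:13 AM UTC (Jul 8).
Add 6 hours 25 minutes layover in Kuala Lumpur → 4:38 PM UTC.
Add 3 hours leg 4 → 7:38 PM UTC.
Tokyo is UTC+9:00, so local arrival = 7:38 PM + 9:00 = 4:38 AM on Jul 9.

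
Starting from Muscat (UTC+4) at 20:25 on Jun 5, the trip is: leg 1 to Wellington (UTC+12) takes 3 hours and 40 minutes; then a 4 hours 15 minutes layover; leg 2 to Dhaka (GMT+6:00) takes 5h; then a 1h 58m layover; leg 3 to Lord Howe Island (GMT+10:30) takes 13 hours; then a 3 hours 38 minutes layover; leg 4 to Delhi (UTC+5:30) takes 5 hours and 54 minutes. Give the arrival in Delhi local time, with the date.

11:20 on Jun 7

Convert departure to UTC: 20:25 − 4:00 = 16:25 UTC on Jun 5.
Add 3 hours 40 minutes leg 1 → 20:05 UTC.
Add 4 hours and 15 minutes layover in Wellington → 00:20 UTC (Jun 6).
Add 5 hours leg 2 → 05:20 UTC.
Add 1 hour 58 minutes layover in Dhaka → 07:18 UTC.
Add 13 hours leg 3 → 20:18 UTC.
Add 3 hours and 38 minutes layover in Lord Howe Island → 23:56 UTC.
Add 5 hours and 54 minutes leg 4 → 05:50 UTC (Jun 7).
Delhi is UTC+5:30, so local arrival = 05:50 + 5:30 = 11:20 on Jun 7.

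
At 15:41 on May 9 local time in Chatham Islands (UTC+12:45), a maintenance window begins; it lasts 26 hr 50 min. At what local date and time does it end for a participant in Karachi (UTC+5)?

10:46 on May 10

Convert start to UTC: 15:41 − 12:45 = 02:56 UTC on May 9.
Add 26 hours and 50 minutes duration → 05:46 UTC (May 10).
Karachi is UTC+5:00, so local end time = 05:46 + 5:00 = 10:46 on May 10.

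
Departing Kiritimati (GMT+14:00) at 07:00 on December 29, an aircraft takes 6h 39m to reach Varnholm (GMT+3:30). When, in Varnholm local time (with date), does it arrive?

Convert departure to UTC: 07:00 − 14:00 = 17:00 UTC on Dec 28.
Add 6 hours and 39 minutes travel time → 23:39 UTC.
Varnholm is UTC+3:30, so local arrival = 23:39 + 3:30 = 03:09 on Dec 29.

03:09 on December 29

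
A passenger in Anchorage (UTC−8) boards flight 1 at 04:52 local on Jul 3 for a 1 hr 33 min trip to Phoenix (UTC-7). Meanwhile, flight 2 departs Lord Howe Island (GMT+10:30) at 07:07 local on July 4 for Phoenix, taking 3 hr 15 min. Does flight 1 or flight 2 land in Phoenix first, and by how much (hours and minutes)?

the first, by 9 hours 27 minutes

Flight 1 in UTC: 04:52 + 8:00 = 12:52 on Jul 3.
+1 hour and 33 minutes → arrive 14:25 UTC on Jul 3.
Flight 2 in UTC: 07:07 − 10:30 = 20:37 on Jul 3.
+3 hours and 15 minutes → arrive 23:52 UTC on Jul 3.
Flight 1 lands earlier by 9 hours 27 minutes.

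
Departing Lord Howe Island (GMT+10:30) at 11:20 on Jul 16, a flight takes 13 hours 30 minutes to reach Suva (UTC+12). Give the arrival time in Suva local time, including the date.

Suva is 1:30 ahead of Lord Howe Island.
After 13 hours and 30 minutes it is 00:50 (Jul 17) in Lord Howe Island.
Shift by the zone difference: 00:50 + 1:30 = 02:20 on Jul 17 in Suva.

02:20 on Jul 17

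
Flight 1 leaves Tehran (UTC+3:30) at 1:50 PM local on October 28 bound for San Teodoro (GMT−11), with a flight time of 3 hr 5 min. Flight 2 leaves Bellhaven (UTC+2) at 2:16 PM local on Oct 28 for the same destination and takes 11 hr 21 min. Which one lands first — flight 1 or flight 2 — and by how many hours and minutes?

Flight 1 in UTC: 1:50 PM − 3:30 = 10:20 AM on Oct 28.
+3 hours 5 minutes → arrive 1:25 PM UTC on Oct 28.
Flight 2 in UTC: 2:16 PM − 2:00 = 12:16 PM on Oct 28.
+11 hours 21 minutes → arrive 11:37 PM UTC on Oct 28.
Flight 1 lands earlier by 10 hours 12 minutes.

the first, by 10 hours 12 minutes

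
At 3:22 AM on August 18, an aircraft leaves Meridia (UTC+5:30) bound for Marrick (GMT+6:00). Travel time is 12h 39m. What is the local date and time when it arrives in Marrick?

4:31 PM on Aug 18

Convert departure to UTC: 3:22 AM − 5:30 = 9:52 PM UTC on Aug 17.
Add 12 hours 39 minutes travel time → 10:31 AM UTC (Aug 18).
Marrick is UTC+6:00, so local arrival = 10:31 AM + 6:00 = 4:31 PM on Aug 18.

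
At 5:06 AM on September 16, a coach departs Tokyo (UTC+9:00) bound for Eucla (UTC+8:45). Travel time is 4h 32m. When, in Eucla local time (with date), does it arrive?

Eucla is 0:15 behind Tokyo.
After 4 hours 32 minutes it is 9:38 AM in Tokyo.
Shift by the zone difference: 9:38 AM − 0:15 = 9:23 AM on Sep 16 in Eucla.

9:23 AM on September 16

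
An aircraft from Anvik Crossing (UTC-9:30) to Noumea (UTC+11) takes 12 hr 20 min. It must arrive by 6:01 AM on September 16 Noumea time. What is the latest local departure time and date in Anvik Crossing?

Target arrival in UTC: 6:01 AM − 11:00 = 7:01 PM on Sep 15.
Subtract 12 hours and 20 minutes → departure 6:41 AM UTC on Sep 15.
Anvik Crossing is UTC−9:30: 6:41 AM − 9:30 = 9:11 PM on Sep 14.

9:11 PM on Sep 14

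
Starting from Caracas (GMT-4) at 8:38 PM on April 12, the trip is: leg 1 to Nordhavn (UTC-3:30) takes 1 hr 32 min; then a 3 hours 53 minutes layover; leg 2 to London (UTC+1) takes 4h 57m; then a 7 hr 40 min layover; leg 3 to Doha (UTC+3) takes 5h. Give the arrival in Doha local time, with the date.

Convert departure to UTC: 8:38 PM + 4:00 = 12:38 AM UTC on Apr 13.
Add 1 hour 32 minutes leg 1 → 2:10 AM UTC.
Add 3 hours and 53 minutes layover in Nordhavn → 6:03 AM UTC.
Add 4 hours and 57 minutes leg 2 → 11:00 AM UTC.
Add 7 hours 40 minutes layover in London → 6:40 PM UTC.
Add 5 hours leg 3 → 11:40 PM UTC.
Doha is UTC+3:00, so local arrival = 11:40 PM + 3:00 = 2:40 AM on Apr 14.

2:40 AM on April 14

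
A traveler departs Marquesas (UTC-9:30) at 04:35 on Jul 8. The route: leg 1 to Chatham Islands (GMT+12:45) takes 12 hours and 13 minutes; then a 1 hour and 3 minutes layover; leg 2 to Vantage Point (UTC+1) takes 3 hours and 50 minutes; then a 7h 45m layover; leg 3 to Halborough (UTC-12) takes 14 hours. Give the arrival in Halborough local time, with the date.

16:56 on Jul 9

Convert departure to UTC: 04:35 + 9:30 = 14:05 UTC on Jul 8.
Add 12 hours 13 minutes leg 1 → 02:18 UTC (Jul 9).
Add 1 hour and 3 minutes layover in Chatham Islands → 03:21 UTC.
Add 3 hours 50 minutes leg 2 → 07:11 UTC.
Add 7 hours 45 minutes layover in Vantage Point → 14:56 UTC.
Add 14 hours leg 3 → 04:56 UTC (Jul 10).
Halborough is UTC−12:00, so local arrival = 04:56 − 12:00 = 16:56 on Jul 9.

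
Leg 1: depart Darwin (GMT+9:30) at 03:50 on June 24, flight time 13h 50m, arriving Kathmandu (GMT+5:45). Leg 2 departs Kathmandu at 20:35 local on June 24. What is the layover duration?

6 hours 40 minutes

Convert departure to UTC: 03:50 − 9:30 = 18:20 UTC on Jun 23.
Add 13 hours and 50 minutes flight time → 08:10 UTC (Jun 24).
Kathmandu is UTC+5:45, so local arrival = 08:10 + 5:45 = 13:55 on Jun 24.
Layover = 20:35 − 13:55 = 6 hours 40 minutes.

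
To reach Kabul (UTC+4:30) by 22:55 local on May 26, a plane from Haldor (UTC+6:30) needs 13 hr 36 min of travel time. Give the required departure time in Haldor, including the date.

11:19 on May 26

Target arrival in UTC: 22:55 − 4:30 = 18:25 on May 26.
Subtract 13 hours and 36 minutes → departure 04:49 UTC on May 26.
Haldor is UTC+6:30: 04:49 + 6:30 = 11:19 on May 26.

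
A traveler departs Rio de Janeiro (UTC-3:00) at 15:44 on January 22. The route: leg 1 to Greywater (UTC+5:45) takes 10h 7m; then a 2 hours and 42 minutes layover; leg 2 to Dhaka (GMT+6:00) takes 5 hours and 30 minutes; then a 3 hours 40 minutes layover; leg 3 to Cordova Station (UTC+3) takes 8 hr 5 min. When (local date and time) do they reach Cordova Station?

03:48 on January 24

Convert departure to UTC: 15:44 + 3:00 = 18:44 UTC on Jan 22.
Add 10 hours and 7 minutes leg 1 → 04:51 UTC (Jan 23).
Add 2 hours 42 minutes layover in Greywater → 07:33 UTC.
Add 5 hours and 30 minutes leg 2 → 13:03 UTC.
Add 3 hours 40 minutes layover in Dhaka → 16:43 UTC.
Add 8 hours 5 minutes leg 3 → 00:48 UTC (Jan 24).
Cordova Station is UTC+3:00, so local arrival = 00:48 + 3:00 = 03:48 on Jan 24.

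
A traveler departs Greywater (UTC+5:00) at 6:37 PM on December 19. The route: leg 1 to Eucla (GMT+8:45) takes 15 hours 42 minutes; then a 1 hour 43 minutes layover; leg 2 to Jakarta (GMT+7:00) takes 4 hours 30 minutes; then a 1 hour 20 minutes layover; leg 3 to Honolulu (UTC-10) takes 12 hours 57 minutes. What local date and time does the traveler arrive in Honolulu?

Convert departure to UTC: 6:37 PM − 5:00 = 1:37 PM UTC on Dec 19.
Add 15 hours and 42 minutes leg 1 → 5:19 AM UTC (Dec 20).
Add 1 hour 43 minutes layover in Eucla → 7:02 AM UTC.
Add 4 hours 30 minutes leg 2 → 11:32 AM UTC.
Add 1 hour 20 minutes layover in Jakarta → 12:52 PM UTC.
Add 12 hours 57 minutes leg 3 → 1:49 AM UTC (Dec 21).
Honolulu is UTC−10:00, so local arrival = 1:49 AM − 10:00 = 3:49 PM on Dec 20.

3:49 PM on Dec 20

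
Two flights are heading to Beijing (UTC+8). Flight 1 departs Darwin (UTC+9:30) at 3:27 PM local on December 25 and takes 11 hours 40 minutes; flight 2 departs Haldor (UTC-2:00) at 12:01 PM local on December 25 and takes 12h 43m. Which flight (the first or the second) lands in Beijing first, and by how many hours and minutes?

the first, by 9 hours 7 minutes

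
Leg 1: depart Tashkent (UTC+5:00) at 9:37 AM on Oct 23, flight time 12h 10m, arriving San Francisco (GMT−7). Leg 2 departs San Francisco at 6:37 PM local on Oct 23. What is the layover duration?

8 hours 50 minutes

Convert departure to UTC: 9:37 AM − 5:00 = 4:37 AM UTC on Oct 23.
Add 12 hours and 10 minutes flight time → 4:47 PM UTC.
San Francisco is UTC−7:00, so local arrival = 4:47 PM − 7:00 = 9:47 AM on Oct 23.
Layover = 6:37 PM − 9:47 AM = 8 hours 50 minutes.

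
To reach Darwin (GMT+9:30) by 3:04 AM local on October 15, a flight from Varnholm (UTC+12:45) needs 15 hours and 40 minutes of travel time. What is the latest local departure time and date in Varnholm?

Target arrival in UTC: 3:04 AM − 9:30 = 5:34 PM on Oct 14.
Subtract 15 hours 40 minutes → departure 1:54 AM UTC on Oct 14.
Varnholm is UTC+12:45: 1:54 AM + 12:45 = 2:39 PM on Oct 14.

2:39 PM on October 14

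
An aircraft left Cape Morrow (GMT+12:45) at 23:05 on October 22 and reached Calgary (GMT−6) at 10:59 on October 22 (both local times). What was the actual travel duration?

6 hours 39 minutes

Calgary is 18:45 behind Cape Morrow.
Clock-face elapsed time (ignoring zones) is −12 hours 6 minutes.
Actual elapsed = −12 hours 6 minutes + 18:45 = 6 hours 39 minutes.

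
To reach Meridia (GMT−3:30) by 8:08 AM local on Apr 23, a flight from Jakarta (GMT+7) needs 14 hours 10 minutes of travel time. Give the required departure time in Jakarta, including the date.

4:28 AM on Apr 23

Target arrival in UTC: 8:08 AM + 3:30 = 11:38 AM on Apr 23.
Subtract 14 hours and 10 minutes → departure 9:28 PM UTC on Apr 22.
Jakarta is UTC+7:00: 9:28 PM + 7:00 = 4:28 AM on Apr 23.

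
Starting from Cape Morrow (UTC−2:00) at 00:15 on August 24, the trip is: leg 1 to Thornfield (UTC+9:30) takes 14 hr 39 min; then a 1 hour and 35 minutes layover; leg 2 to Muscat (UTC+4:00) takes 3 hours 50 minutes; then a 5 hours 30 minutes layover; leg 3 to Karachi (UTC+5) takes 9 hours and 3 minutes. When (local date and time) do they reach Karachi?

Convert departure to UTC: 00:15 + 2:00 = 02:15 UTC on Aug 24.
Add 14 hours and 39 minutes leg 1 → 16:54 UTC.
Add 1 hour and 35 minutes layover in Thornfield → 18:29 UTC.
Add 3 hours and 50 minutes leg 2 → 22:19 UTC.
Add 5 hours and 30 minutes layover in Muscat → 03:49 UTC (Aug 25).
Add 9 hours 3 minutes leg 3 → 12:52 UTC.
Karachi is UTC+5:00, so local arrival = 12:52 + 5:00 = 17:52 on Aug 25.

17:52 on August 25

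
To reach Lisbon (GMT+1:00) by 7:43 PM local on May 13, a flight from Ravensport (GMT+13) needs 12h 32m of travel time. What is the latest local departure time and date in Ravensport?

7:11 PM on May 13

Target arrival in UTC: 7:43 PM − 1:00 = 6:43 PM on May 13.
Subtract 12 hours 32 minutes → departure 6:11 AM UTC on May 13.
Ravensport is UTC+13:00: 6:11 AM + 13:00 = 7:11 PM on May 13.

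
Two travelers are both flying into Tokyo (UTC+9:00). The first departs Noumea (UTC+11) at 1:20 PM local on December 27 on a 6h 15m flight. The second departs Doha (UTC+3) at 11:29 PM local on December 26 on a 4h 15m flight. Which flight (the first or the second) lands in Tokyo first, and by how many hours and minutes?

Flight 1 in UTC: 1:20 PM − 11:00 = 2:20 AM on Dec 27.
+6 hours and 15 minutes → arrive 8:35 AM UTC on Dec 27.
Flight 2 in UTC: 11:29 PM − 3:00 = 8:29 PM on Dec 26.
+4 hours and 15 minutes → arrive 12:44 AM UTC on Dec 27.
Flight 2 lands earlier by 7 hours 51 minutes.

the second, by 7 hours 51 minutes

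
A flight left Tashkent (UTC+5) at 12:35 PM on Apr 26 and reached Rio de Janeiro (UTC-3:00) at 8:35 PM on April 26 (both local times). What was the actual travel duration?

Departure in UTC: 12:35 PM − 5:00 = 7:35 AM on Apr 26.
Arrival in UTC: 8:35 PM + 3:00 = 11:35 PM on Apr 26.
Elapsed = 11:35 PM − 7:35 AM = 16 hours.

16 hours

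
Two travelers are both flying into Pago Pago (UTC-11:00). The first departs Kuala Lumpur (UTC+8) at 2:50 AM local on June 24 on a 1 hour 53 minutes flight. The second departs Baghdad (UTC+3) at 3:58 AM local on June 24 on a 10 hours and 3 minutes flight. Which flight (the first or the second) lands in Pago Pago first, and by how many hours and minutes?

the first, by 14 hours 18 minutes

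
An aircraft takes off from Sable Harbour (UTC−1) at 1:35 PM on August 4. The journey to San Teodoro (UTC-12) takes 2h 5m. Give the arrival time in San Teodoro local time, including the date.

4:40 AM on Aug 4

Convert departure to UTC: 1:35 PM + 1:00 = 2:35 PM UTC on Aug 4.
Add 2 hours 5 minutes travel time → 4:40 PM UTC.
San Teodoro is UTC−12:00, so local arrival = 4:40 PM − 12:00 = 4:40 AM on Aug 4.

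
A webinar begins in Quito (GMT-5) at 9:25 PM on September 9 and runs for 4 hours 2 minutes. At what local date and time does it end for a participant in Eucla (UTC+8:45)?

3:12 PM on September 10

Eucla is 13:45 ahead of Quito.
After 4 hours and 2 minutes it is 1:27 AM (Sep 10) in Quito.
Shift by the zone difference: 1:27 AM + 13:45 = 3:12 PM on Sep 10 in Eucla.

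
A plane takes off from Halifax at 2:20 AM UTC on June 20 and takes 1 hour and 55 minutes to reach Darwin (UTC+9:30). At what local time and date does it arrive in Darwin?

1:45 PM on June 20

Departure is given in UTC: 2:20 AM on Jun 20.
Add 1 hour 55 minutes → 4:15 AM UTC.
Darwin is UTC+9:30: 4:15 AM + 9:30 = 1:45 PM on Jun 20.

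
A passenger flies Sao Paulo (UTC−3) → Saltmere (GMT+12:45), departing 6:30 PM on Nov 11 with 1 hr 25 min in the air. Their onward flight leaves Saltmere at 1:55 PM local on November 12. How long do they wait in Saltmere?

Convert departure to UTC: 6:30 PM + 3:00 = 9:30 PM UTC on Nov 11.
Add 1 hour and 25 minutes flight time → 10:55 PM UTC.
Saltmere is UTC+12:45, so local arrival = 10:55 PM + 12:45 = 11:40 AM on Nov 12.
Layover = 1:55 PM − 11:40 AM = 2 hours 15 minutes.

2 hours 15 minutes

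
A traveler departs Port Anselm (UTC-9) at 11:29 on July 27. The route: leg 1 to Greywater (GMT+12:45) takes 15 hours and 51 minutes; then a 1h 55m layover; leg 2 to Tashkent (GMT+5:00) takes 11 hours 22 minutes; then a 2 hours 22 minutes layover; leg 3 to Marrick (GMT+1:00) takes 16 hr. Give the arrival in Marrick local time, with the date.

20:59 on July 29

Convert departure to UTC: 11:29 + 9:00 = 20:29 UTC on Jul 27.
Add 15 hours and 51 minutes leg 1 → 12:20 UTC (Jul 28).
Add 1 hour and 55 minutes layover in Greywater → 14:15 UTC.
Add 11 hours and 22 minutes leg 2 → 01:37 UTC (Jul 29).
Add 2 hours and 22 minutes layover in Tashkent → 03:59 UTC.
Add 16 hours leg 3 → 19:59 UTC.
Marrick is UTC+1:00, so local arrival = 19:59 + 1:00 = 20:59 on Jul 29.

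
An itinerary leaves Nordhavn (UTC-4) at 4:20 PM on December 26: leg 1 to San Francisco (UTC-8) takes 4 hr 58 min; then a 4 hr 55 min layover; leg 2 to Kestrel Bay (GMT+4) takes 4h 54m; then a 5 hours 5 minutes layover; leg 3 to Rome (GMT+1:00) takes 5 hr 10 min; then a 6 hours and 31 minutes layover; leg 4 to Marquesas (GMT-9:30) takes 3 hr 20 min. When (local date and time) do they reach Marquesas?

9:43 PM on Dec 27

Convert departure to UTC: 4:20 PM + 4:00 = 8:20 PM UTC on Dec 26.
Add 4 hours 58 minutes leg 1 → 1:18 AM UTC (Dec 27).
Add 4 hours and 55 minutes layover in San Francisco → 6:13 AM UTC.
Add 4 hours and 54 minutes leg 2 → 11:07 AM UTC.
Add 5 hours 5 minutes layover in Kestrel Bay → 4:12 PM UTC.
Add 5 hours and 10 minutes leg 3 → 9:22 PM UTC.
Add 6 hours 31 minutes layover in Rome → 3:53 AM UTC (Dec 28).
Add 3 hours and 20 minutes leg 4 → 7:13 AM UTC.
Marquesas is UTC−9:30, so local arrival = 7:13 AM − 9:30 = 9:43 PM on Dec 27.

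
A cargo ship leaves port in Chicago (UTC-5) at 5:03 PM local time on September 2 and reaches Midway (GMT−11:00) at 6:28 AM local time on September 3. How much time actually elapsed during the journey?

19 hours 25 minutes

Midway is 6:00 behind Chicago.
Clock-face elapsed time (ignoring zones) is 13 hours 25 minutes.
Actual elapsed = 13 hours 25 minutes + 6:00 = 19 hours 25 minutes.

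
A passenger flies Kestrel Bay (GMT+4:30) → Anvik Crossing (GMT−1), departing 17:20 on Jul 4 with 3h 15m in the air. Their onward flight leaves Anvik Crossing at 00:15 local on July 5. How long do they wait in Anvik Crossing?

Convert departure to UTC: 17:20 − 4:30 = 12:50 UTC on Jul 4.
Add 3 hours and 15 minutes flight time → 16:05 UTC.
Anvik Crossing is UTC−1:00, so local arrival = 16:05 − 1:00 = 15:05 on Jul 4.
Layover = 00:15 − 15:05 (+1 day) = 9 hours 10 minutes.

9 hours 10 minutes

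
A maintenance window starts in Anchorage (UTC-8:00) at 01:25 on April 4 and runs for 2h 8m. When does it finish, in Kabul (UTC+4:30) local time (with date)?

16:03 on April 4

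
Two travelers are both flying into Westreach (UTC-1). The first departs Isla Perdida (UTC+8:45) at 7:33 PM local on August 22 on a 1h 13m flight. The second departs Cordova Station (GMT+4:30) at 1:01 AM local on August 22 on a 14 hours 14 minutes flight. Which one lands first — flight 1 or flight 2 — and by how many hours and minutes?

Flight 1 in UTC: 7:33 PM − 8:45 = 10:48 AM on Aug 22.
+1 hour and 13 minutes → arrive 12:01 PM UTC on Aug 22.
Flight 2 in UTC: 1:01 AM − 4:30 = 8:31 PM on Aug 21.
+14 hours and 14 minutes → arrive 10:45 AM UTC on Aug 22.
Flight 2 lands earlier by 1 hour 16 minutes.

the second, by 1 hour 16 minutes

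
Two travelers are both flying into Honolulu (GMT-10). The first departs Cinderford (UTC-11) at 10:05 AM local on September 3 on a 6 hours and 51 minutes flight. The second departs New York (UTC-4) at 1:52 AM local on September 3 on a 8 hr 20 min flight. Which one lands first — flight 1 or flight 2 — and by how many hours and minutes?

Flight 1 in UTC: 10:05 AM + 11:00 = 9:05 PM on Sep 3.
+6 hours 51 minutes → arrive 3:56 AM UTC on Sep 4.
Flight 2 in UTC: 1:52 AM + 4:00 = 5:52 AM on Sep 3.
+8 hours 20 minutes → arrive 2:12 PM UTC on Sep 3.
Flight 2 lands earlier by 13 hours 44 minutes.

the second, by 13 hours 44 minutes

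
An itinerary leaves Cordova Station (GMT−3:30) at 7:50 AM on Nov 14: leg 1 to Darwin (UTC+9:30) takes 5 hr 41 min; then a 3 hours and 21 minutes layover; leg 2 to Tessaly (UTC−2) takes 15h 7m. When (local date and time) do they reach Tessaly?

Convert departure to UTC: 7:50 AM + 3:30 = 11:20 AM UTC on Nov 14.
Add 5 hours and 41 minutes leg 1 → 5:01 PM UTC.
Add 3 hours 21 minutes layover in Darwin → 8:22 PM UTC.
Add 15 hours and 7 minutes leg 2 → 11:29 AM UTC (Nov 15).
Tessaly is UTC−2:00, so local arrival = 11:29 AM − 2:00 = 9:29 AM on Nov 15.

9:29 AM on November 15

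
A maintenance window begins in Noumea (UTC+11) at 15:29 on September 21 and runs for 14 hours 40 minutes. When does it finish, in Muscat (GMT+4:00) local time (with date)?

Convert start to UTC: 15:29 − 11:00 = 04:29 UTC on Sep 21.
Add 14 hours and 40 minutes duration → 19:09 UTC.
Muscat is UTC+4:00, so local end time = 19:09 + 4:00 = 23:09 on Sep 21.

23:09 on September 21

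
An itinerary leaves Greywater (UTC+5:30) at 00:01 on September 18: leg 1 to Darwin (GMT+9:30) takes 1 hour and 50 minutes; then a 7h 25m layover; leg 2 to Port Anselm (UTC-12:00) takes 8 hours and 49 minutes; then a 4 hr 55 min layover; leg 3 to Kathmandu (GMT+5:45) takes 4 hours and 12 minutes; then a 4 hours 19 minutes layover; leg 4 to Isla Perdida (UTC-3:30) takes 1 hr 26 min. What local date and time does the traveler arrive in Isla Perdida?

Convert departure to UTC: 00:01 − 5:30 = 18:31 UTC on Sep 17.
Add 1 hour and 50 minutes leg 1 → 20:21 UTC.
Add 7 hours and 25 minutes layover in Darwin → 03:46 UTC (Sep 18).
Add 8 hours 49 minutes leg 2 → 12:35 UTC.
Add 4 hours 55 minutes layover in Port Anselm → 17:30 UTC.
Add 4 hours and 12 minutes leg 3 → 21:42 UTC.
Add 4 hours and 19 minutes layover in Kathmandu → 02:01 UTC (Sep 19).
Add 1 hour and 26 minutes leg 4 → 03:27 UTC.
Isla Perdida is UTC−3:30, so local arrival = 03:27 − 3:30 = 23:57 on Sep 18.

23:57 on September 18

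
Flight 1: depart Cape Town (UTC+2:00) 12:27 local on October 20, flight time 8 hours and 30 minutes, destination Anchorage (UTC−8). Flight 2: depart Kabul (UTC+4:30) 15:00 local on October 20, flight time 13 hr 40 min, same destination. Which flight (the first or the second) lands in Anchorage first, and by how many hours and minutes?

Flight 1 in UTC: 12:27 − 2:00 = 10:27 on Oct 20.
+8 hours and 30 minutes → arrive 18:57 UTC on Oct 20.
Flight 2 in UTC: 15:00 − 4:30 = 10:30 on Oct 20.
+13 hours 40 minutes → arrive 00:10 UTC on Oct 21.
Flight 1 lands earlier by 5 hours 13 minutes.

the first, by 5 hours 13 minutes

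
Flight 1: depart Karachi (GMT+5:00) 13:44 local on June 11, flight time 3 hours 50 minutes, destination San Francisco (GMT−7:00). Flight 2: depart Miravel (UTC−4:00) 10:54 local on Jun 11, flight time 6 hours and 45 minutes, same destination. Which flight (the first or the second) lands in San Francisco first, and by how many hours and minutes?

Flight 1 in UTC: 13:44 − 5:00 = 08:44 on Jun 11.
+3 hours and 50 minutes → arrive 12:34 UTC on Jun 11.
Flight 2 in UTC: 10:54 + 4:00 = 14:54 on Jun 11.
+6 hours 45 minutes → arrive 21:39 UTC on Jun 11.
Flight 1 lands earlier by 9 hours 5 minutes.

the first, by 9 hours 5 minutes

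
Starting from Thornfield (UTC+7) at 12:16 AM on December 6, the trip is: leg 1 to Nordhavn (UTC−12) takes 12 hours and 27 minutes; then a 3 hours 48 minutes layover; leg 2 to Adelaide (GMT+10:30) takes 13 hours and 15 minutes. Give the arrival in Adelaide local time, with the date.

Convert departure to UTC: 12:16 AM − 7:00 = 5:16 PM UTC on Dec 5.
Add 12 hours 27 minutes leg 1 → 5:43 AM UTC (Dec 6).
Add 3 hours 48 minutes layover in Nordhavn → 9:31 AM UTC.
Add 13 hours and 15 minutes leg 2 → 10:46 PM UTC.
Adelaide is UTC+10:30, so local arrival = 10:46 PM + 10:30 = 9:16 AM on Dec 7.

9:16 AM on Dec 7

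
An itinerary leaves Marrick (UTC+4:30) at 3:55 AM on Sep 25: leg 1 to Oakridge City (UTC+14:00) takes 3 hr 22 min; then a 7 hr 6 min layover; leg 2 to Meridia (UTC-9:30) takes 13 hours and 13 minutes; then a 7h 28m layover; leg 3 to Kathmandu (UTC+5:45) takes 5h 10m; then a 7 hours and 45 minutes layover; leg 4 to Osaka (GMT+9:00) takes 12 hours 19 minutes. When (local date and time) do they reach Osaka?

Convert departure to UTC: 3:55 AM − 4:30 = 11:25 PM UTC on Sep 24.
Add 3 hours 22 minutes leg 1 → 2:47 AM UTC (Sep 25).
Add 7 hours and 6 minutes layover in Oakridge City → 9:53 AM UTC.
Add 13 hours 13 minutes leg 2 → 11:06 PM UTC.
Add 7 hours and 28 minutes layover in Meridia → 6:34 AM UTC (Sep 26).
Add 5 hours 10 minutes leg 3 → 11:44 AM UTC.
Add 7 hours 45 minutes layover in Kathmandu → 7:29 PM UTC.
Add 12 hours and 19 minutes leg 4 → 7:48 AM UTC (Sep 27).
Osaka is UTC+9:00, so local arrival = 7:48 AM + 9:00 = 4:48 PM on Sep 27.

4:48 PM on Sep 27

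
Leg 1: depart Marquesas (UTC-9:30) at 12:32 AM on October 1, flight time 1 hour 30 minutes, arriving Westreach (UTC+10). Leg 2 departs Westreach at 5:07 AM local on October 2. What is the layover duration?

7 hours 35 minutes

Convert departure to UTC: 12:32 AM + 9:30 = 10:02 AM UTC on Oct 1.
Add 1 hour and 30 minutes flight time → 11:32 AM UTC.
Westreach is UTC+10:00, so local arrival = 11:32 AM + 10:00 = 9:32 PM on Oct 1.
Layover = 5:07 AM − 9:32 PM (+1 day) = 7 hours 35 minutes.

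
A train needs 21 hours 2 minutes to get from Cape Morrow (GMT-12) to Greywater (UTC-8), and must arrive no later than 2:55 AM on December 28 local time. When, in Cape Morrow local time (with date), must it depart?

1:53 AM on December 27

Target arrival in UTC: 2:55 AM + 8:00 = 10:55 AM on Dec 28.
Subtract 21 hours 2 minutes → departure 1:53 PM UTC on Dec 27.
Cape Morrow is UTC−12:00: 1:53 PM − 12:00 = 1:53 AM on Dec 27.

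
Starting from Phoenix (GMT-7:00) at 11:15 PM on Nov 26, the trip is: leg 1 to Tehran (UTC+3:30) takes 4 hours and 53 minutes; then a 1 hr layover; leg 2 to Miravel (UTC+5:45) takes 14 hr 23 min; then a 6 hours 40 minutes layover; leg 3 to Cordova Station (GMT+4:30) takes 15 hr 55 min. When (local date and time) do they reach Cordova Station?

5:36 AM on November 29

Convert departure to UTC: 11:15 PM + 7:00 = 6:15 AM UTC on Nov 27.
Add 4 hours and 53 minutes leg 1 → 11:08 AM UTC.
Add 1 hour layover in Tehran → 12:08 PM UTC.
Add 14 hours and 23 minutes leg 2 → 2:31 AM UTC (Nov 28).
Add 6 hours 40 minutes layover in Miravel → 9:11 AM UTC.
Add 15 hours and 55 minutes leg 3 → 1:06 AM UTC (Nov 29).
Cordova Station is UTC+4:30, so local arrival = 1:06 AM + 4:30 = 5:36 AM on Nov 29.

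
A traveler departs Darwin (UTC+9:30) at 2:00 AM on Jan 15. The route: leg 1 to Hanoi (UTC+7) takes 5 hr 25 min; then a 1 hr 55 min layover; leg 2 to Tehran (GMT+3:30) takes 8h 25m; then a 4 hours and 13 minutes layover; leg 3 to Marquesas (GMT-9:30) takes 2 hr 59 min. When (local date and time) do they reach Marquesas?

Convert departure to UTC: 2:00 AM − 9:30 = 4:30 PM UTC on Jan 14.
Add 5 hours 25 minutes leg 1 → 9:55 PM UTC.
Add 1 hour and 55 minutes layover in Hanoi → 11:50 PM UTC.
Add 8 hours and 25 minutes leg 2 → 8:15 AM UTC (Jan 15).
Add 4 hours 13 minutes layover in Tehran → 12:28 PM UTC.
Add 2 hours and 59 minutes leg 3 → 3:27 PM UTC.
Marquesas is UTC−9:30, so local arrival = 3:27 PM − 9:30 = 5:57 AM on Jan 15.

5:57 AM on January 15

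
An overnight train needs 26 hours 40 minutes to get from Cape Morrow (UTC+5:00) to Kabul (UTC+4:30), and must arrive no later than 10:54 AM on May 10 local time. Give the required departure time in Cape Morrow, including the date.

8:44 AM on May 9

Target arrival in UTC: 10:54 AM − 4:30 = 6:24 AM on May 10.
Subtract 26 hours 40 minutes → departure 3:44 AM UTC on May 9.
Cape Morrow is UTC+5:00: 3:44 AM + 5:00 = 8:44 AM on May 9.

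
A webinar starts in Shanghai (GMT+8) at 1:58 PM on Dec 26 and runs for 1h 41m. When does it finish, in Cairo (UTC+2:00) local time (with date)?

9:39 AM on December 26

Convert start to UTC: 1:58 PM − 8:00 = 5:58 AM UTC on Dec 26.
Add 1 hour 41 minutes duration → 7:39 AM UTC.
Cairo is UTC+2:00, so local end time = 7:39 AM + 2:00 = 9:39 AM on Dec 26.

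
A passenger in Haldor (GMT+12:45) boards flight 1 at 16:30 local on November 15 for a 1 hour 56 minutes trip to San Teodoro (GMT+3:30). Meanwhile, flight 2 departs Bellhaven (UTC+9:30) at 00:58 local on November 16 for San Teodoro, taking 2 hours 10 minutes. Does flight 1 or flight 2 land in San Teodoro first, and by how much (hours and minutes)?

the first, by 11 hours 57 minutes

Flight 1 in UTC: 16:30 − 12:45 = 03:45 on Nov 15.
+1 hour and 56 minutes → arrive 05:41 UTC on Nov 15.
Flight 2 in UTC: 00:58 − 9:30 = 15:28 on Nov 15.
+2 hours 10 minutes → arrive 17:38 UTC on Nov 15.
Flight 1 lands earlier by 11 hours 57 minutes.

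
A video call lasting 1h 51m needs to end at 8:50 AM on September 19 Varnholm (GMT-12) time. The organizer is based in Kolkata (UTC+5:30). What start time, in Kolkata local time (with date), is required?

Target end time in UTC: 8:50 AM + 12:00 = 8:50 PM on Sep 19.
Subtract 1 hour 51 minutes → start 6:59 PM UTC on Sep 19.
Kolkata is UTC+5:30: 6:59 PM + 5:30 = 12:29 AM on Sep 20.

12:29 AM on September 20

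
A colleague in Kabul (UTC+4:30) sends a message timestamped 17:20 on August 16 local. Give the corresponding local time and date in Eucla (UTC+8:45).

Eucla is 4:15 ahead of Kabul.
Shift by the zone difference: 17:20 + 4:15 = 21:35 on Aug 16 in Eucla.

21:35 on August 16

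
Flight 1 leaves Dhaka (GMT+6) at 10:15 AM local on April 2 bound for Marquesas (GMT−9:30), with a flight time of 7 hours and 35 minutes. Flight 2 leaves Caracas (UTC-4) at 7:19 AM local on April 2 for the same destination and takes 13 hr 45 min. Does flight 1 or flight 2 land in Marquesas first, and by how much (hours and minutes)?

Flight 1 in UTC: 10:15 AM − 6:00 = 4:15 AM on Apr 2.
+7 hours and 35 minutes → arrive 11:50 AM UTC on Apr 2.
Flight 2 in UTC: 7:19 AM + 4:00 = 11:19 AM on Apr 2.
+13 hours 45 minutes → arrive 1:04 AM UTC on Apr 3.
Flight 1 lands earlier by 13 hours 14 minutes.

the first, by 13 hours 14 minutes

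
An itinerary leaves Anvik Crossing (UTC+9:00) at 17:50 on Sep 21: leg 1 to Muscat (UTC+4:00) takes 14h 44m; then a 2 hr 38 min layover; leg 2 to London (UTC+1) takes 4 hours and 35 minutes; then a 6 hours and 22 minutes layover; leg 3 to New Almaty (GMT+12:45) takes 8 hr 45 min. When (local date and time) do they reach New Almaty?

10:39 on September 23

Convert departure to UTC: 17:50 − 9:00 = 08:50 UTC on Sep 21.
Add 14 hours and 44 minutes leg 1 → 23:34 UTC.
Add 2 hours 38 minutes layover in Muscat → 02:12 UTC (Sep 22).
Add 4 hours 35 minutes leg 2 → 06:47 UTC.
Add 6 hours 22 minutes layover in London → 13:09 UTC.
Add 8 hours and 45 minutes leg 3 → 21:54 UTC.
New Almaty is UTC+12:45, so local arrival = 21:54 + 12:45 = 10:39 on Sep 23.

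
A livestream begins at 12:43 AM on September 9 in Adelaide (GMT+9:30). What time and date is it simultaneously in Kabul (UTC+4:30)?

In UTC: 12:43 AM − 9:30 = 3:13 PM on Sep 8.
Kabul is UTC+4:30: 3:13 PM + 4:30 = 7:43 PM on Sep 8.

7:43 PM on September 8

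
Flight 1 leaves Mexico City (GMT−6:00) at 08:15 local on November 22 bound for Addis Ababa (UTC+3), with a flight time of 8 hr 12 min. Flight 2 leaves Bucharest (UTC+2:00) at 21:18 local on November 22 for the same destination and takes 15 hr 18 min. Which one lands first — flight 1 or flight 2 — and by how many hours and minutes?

the first, by 12 hours 9 minutes

Flight 1 in UTC: 08:15 + 6:00 = 14:15 on Nov 22.
+8 hours and 12 minutes → arrive 22:27 UTC on Nov 22.
Flight 2 in UTC: 21:18 − 2:00 = 19:18 on Nov 22.
+15 hours 18 minutes → arrive 10:36 UTC on Nov 23.
Flight 1 lands earlier by 12 hours 9 minutes.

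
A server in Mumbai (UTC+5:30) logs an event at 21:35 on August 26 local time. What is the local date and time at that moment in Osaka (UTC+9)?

In UTC: 21:35 − 5:30 = 16:05 on Aug 26.
Osaka is UTC+9:00: 16:05 + 9:00 = 01:05 on Aug 27.

01:05 on August 27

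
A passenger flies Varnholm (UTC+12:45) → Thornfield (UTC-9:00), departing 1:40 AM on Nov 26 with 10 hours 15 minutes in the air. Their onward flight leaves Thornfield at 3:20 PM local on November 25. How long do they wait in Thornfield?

1 hour 10 minutes

Convert departure to UTC: 1:40 AM − 12:45 = 12:55 PM UTC on Nov 25.
Add 10 hours and 15 minutes flight time → 11:10 PM UTC.
Thornfield is UTC−9:00, so local arrival = 11:10 PM − 9:00 = 2:10 PM on Nov 25.
Layover = 3:20 PM − 2:10 PM = 1 hour 10 minutes.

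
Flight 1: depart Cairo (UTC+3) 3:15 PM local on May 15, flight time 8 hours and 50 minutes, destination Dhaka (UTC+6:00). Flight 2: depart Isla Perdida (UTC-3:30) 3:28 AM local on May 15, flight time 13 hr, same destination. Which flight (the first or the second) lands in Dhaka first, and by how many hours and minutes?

the second, by 1 hour 7 minutes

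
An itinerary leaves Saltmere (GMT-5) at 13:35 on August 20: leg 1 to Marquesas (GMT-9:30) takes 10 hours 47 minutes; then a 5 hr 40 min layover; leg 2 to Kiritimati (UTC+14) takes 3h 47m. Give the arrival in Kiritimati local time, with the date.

Convert departure to UTC: 13:35 + 5:00 = 18:35 UTC on Aug 20.
Add 10 hours and 47 minutes leg 1 → 05:22 UTC (Aug 21).
Add 5 hours 40 minutes layover in Marquesas → 11:02 UTC.
Add 3 hours 47 minutes leg 2 → 14:49 UTC.
Kiritimati is UTC+14:00, so local arrival = 14:49 + 14:00 = 04:49 on Aug 22.

04:49 on August 22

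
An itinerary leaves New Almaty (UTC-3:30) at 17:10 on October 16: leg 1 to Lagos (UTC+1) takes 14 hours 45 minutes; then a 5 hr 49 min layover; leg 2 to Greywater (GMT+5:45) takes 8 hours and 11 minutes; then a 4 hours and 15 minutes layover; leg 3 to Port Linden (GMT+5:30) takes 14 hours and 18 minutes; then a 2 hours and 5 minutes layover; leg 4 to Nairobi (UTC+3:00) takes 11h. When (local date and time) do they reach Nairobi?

12:03 on October 19

Convert departure to UTC: 17:10 + 3:30 = 20:40 UTC on Oct 16.
Add 14 hours 45 minutes leg 1 → 11:25 UTC (Oct 17).
Add 5 hours 49 minutes layover in Lagos → 17:14 UTC.
Add 8 hours and 11 minutes leg 2 → 01:25 UTC (Oct 18).
Add 4 hours and 15 minutes layover in Greywater → 05:40 UTC.
Add 14 hours and 18 minutes leg 3 → 19:58 UTC.
Add 2 hours and 5 minutes layover in Port Linden → 22:03 UTC.
Add 11 hours leg 4 → 09:03 UTC (Oct 19).
Nairobi is UTC+3:00, so local arrival = 09:03 + 3:00 = 12:03 on Oct 19.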